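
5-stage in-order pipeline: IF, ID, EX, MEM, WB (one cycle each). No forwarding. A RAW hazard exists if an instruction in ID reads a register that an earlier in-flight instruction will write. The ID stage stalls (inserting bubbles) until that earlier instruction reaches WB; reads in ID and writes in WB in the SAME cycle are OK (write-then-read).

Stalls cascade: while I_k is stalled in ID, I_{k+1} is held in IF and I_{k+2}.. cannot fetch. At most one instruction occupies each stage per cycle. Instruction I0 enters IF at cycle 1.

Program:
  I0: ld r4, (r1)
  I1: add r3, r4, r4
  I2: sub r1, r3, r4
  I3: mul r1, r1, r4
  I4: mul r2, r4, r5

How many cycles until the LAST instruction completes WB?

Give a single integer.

Answer: 15

Derivation:
I0 ld r4 <- r1: IF@1 ID@2 stall=0 (-) EX@3 MEM@4 WB@5
I1 add r3 <- r4,r4: IF@2 ID@3 stall=2 (RAW on I0.r4 (WB@5)) EX@6 MEM@7 WB@8
I2 sub r1 <- r3,r4: IF@3 ID@6 stall=2 (RAW on I1.r3 (WB@8)) EX@9 MEM@10 WB@11
I3 mul r1 <- r1,r4: IF@6 ID@9 stall=2 (RAW on I2.r1 (WB@11)) EX@12 MEM@13 WB@14
I4 mul r2 <- r4,r5: IF@9 ID@12 stall=0 (-) EX@13 MEM@14 WB@15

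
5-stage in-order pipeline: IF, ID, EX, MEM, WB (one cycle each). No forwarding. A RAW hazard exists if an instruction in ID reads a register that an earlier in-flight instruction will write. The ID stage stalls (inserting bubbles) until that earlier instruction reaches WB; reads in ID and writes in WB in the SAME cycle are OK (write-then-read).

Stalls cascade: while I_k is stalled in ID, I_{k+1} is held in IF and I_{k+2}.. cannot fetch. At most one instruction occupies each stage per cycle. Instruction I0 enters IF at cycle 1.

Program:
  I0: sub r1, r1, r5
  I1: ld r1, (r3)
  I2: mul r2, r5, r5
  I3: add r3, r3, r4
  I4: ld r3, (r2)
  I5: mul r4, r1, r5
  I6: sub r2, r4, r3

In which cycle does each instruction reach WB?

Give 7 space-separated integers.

Answer: 5 6 7 8 10 11 14

Derivation:
I0 sub r1 <- r1,r5: IF@1 ID@2 stall=0 (-) EX@3 MEM@4 WB@5
I1 ld r1 <- r3: IF@2 ID@3 stall=0 (-) EX@4 MEM@5 WB@6
I2 mul r2 <- r5,r5: IF@3 ID@4 stall=0 (-) EX@5 MEM@6 WB@7
I3 add r3 <- r3,r4: IF@4 ID@5 stall=0 (-) EX@6 MEM@7 WB@8
I4 ld r3 <- r2: IF@5 ID@6 stall=1 (RAW on I2.r2 (WB@7)) EX@8 MEM@9 WB@10
I5 mul r4 <- r1,r5: IF@6 ID@8 stall=0 (-) EX@9 MEM@10 WB@11
I6 sub r2 <- r4,r3: IF@8 ID@9 stall=2 (RAW on I5.r4 (WB@11)) EX@12 MEM@13 WB@14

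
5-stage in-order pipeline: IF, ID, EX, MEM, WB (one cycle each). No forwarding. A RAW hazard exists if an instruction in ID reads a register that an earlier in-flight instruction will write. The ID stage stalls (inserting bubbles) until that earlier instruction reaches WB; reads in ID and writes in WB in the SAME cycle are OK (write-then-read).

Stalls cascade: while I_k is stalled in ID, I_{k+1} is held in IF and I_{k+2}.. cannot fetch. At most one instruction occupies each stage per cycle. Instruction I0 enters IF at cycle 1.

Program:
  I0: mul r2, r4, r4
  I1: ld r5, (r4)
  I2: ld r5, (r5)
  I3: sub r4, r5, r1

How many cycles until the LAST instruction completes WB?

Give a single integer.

Answer: 12

Derivation:
I0 mul r2 <- r4,r4: IF@1 ID@2 stall=0 (-) EX@3 MEM@4 WB@5
I1 ld r5 <- r4: IF@2 ID@3 stall=0 (-) EX@4 MEM@5 WB@6
I2 ld r5 <- r5: IF@3 ID@4 stall=2 (RAW on I1.r5 (WB@6)) EX@7 MEM@8 WB@9
I3 sub r4 <- r5,r1: IF@4 ID@7 stall=2 (RAW on I2.r5 (WB@9)) EX@10 MEM@11 WB@12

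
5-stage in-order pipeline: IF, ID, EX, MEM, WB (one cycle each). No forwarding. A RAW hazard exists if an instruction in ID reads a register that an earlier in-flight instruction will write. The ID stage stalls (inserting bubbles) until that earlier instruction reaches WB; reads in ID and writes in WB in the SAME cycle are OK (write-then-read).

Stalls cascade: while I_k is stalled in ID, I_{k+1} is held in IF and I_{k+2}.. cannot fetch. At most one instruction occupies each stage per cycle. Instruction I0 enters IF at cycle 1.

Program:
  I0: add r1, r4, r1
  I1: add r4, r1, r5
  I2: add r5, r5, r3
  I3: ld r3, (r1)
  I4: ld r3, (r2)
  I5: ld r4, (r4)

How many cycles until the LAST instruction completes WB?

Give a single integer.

I0 add r1 <- r4,r1: IF@1 ID@2 stall=0 (-) EX@3 MEM@4 WB@5
I1 add r4 <- r1,r5: IF@2 ID@3 stall=2 (RAW on I0.r1 (WB@5)) EX@6 MEM@7 WB@8
I2 add r5 <- r5,r3: IF@3 ID@6 stall=0 (-) EX@7 MEM@8 WB@9
I3 ld r3 <- r1: IF@6 ID@7 stall=0 (-) EX@8 MEM@9 WB@10
I4 ld r3 <- r2: IF@7 ID@8 stall=0 (-) EX@9 MEM@10 WB@11
I5 ld r4 <- r4: IF@8 ID@9 stall=0 (-) EX@10 MEM@11 WB@12

Answer: 12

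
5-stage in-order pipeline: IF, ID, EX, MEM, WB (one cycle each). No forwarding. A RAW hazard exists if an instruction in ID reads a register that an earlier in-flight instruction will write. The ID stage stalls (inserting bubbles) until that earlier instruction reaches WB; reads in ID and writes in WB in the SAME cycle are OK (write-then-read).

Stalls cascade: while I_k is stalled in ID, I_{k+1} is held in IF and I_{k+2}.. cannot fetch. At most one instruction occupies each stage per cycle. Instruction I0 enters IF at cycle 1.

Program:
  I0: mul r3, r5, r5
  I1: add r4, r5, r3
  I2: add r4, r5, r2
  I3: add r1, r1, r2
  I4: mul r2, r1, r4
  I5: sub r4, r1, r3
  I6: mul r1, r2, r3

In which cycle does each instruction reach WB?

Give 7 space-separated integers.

I0 mul r3 <- r5,r5: IF@1 ID@2 stall=0 (-) EX@3 MEM@4 WB@5
I1 add r4 <- r5,r3: IF@2 ID@3 stall=2 (RAW on I0.r3 (WB@5)) EX@6 MEM@7 WB@8
I2 add r4 <- r5,r2: IF@3 ID@6 stall=0 (-) EX@7 MEM@8 WB@9
I3 add r1 <- r1,r2: IF@6 ID@7 stall=0 (-) EX@8 MEM@9 WB@10
I4 mul r2 <- r1,r4: IF@7 ID@8 stall=2 (RAW on I3.r1 (WB@10)) EX@11 MEM@12 WB@13
I5 sub r4 <- r1,r3: IF@8 ID@11 stall=0 (-) EX@12 MEM@13 WB@14
I6 mul r1 <- r2,r3: IF@11 ID@12 stall=1 (RAW on I4.r2 (WB@13)) EX@14 MEM@15 WB@16

Answer: 5 8 9 10 13 14 16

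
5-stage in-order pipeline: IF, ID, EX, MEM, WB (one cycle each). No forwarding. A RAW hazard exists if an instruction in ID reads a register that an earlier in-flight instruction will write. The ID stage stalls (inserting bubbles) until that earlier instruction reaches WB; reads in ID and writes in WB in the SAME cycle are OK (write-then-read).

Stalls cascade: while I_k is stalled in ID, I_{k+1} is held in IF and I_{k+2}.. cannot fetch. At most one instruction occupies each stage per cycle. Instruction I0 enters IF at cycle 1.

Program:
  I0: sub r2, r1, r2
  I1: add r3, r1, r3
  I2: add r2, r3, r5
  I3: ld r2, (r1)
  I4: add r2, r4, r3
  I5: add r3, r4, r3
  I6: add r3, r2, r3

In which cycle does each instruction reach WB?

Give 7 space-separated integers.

Answer: 5 6 9 10 11 12 15

Derivation:
I0 sub r2 <- r1,r2: IF@1 ID@2 stall=0 (-) EX@3 MEM@4 WB@5
I1 add r3 <- r1,r3: IF@2 ID@3 stall=0 (-) EX@4 MEM@5 WB@6
I2 add r2 <- r3,r5: IF@3 ID@4 stall=2 (RAW on I1.r3 (WB@6)) EX@7 MEM@8 WB@9
I3 ld r2 <- r1: IF@4 ID@7 stall=0 (-) EX@8 MEM@9 WB@10
I4 add r2 <- r4,r3: IF@7 ID@8 stall=0 (-) EX@9 MEM@10 WB@11
I5 add r3 <- r4,r3: IF@8 ID@9 stall=0 (-) EX@10 MEM@11 WB@12
I6 add r3 <- r2,r3: IF@9 ID@10 stall=2 (RAW on I5.r3 (WB@12)) EX@13 MEM@14 WB@15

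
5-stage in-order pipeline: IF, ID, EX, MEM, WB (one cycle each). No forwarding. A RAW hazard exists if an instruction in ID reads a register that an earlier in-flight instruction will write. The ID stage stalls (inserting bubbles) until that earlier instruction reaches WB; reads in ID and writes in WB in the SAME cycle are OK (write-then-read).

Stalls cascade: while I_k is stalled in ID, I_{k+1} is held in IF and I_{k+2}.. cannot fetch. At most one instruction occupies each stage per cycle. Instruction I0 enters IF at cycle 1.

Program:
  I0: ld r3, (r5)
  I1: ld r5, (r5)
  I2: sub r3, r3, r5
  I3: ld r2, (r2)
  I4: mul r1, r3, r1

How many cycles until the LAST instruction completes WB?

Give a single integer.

I0 ld r3 <- r5: IF@1 ID@2 stall=0 (-) EX@3 MEM@4 WB@5
I1 ld r5 <- r5: IF@2 ID@3 stall=0 (-) EX@4 MEM@5 WB@6
I2 sub r3 <- r3,r5: IF@3 ID@4 stall=2 (RAW on I1.r5 (WB@6)) EX@7 MEM@8 WB@9
I3 ld r2 <- r2: IF@4 ID@7 stall=0 (-) EX@8 MEM@9 WB@10
I4 mul r1 <- r3,r1: IF@7 ID@8 stall=1 (RAW on I2.r3 (WB@9)) EX@10 MEM@11 WB@12

Answer: 12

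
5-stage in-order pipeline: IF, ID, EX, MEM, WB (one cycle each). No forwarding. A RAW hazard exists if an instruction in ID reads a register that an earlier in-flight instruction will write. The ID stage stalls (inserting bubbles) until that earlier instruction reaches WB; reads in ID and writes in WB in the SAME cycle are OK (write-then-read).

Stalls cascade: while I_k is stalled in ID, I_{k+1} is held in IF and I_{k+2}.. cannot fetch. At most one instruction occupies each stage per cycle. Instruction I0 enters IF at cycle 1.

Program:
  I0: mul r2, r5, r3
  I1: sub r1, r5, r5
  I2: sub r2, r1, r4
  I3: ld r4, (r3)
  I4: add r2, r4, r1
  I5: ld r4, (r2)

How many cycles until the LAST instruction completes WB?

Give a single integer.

I0 mul r2 <- r5,r3: IF@1 ID@2 stall=0 (-) EX@3 MEM@4 WB@5
I1 sub r1 <- r5,r5: IF@2 ID@3 stall=0 (-) EX@4 MEM@5 WB@6
I2 sub r2 <- r1,r4: IF@3 ID@4 stall=2 (RAW on I1.r1 (WB@6)) EX@7 MEM@8 WB@9
I3 ld r4 <- r3: IF@4 ID@7 stall=0 (-) EX@8 MEM@9 WB@10
I4 add r2 <- r4,r1: IF@7 ID@8 stall=2 (RAW on I3.r4 (WB@10)) EX@11 MEM@12 WB@13
I5 ld r4 <- r2: IF@8 ID@11 stall=2 (RAW on I4.r2 (WB@13)) EX@14 MEM@15 WB@16

Answer: 16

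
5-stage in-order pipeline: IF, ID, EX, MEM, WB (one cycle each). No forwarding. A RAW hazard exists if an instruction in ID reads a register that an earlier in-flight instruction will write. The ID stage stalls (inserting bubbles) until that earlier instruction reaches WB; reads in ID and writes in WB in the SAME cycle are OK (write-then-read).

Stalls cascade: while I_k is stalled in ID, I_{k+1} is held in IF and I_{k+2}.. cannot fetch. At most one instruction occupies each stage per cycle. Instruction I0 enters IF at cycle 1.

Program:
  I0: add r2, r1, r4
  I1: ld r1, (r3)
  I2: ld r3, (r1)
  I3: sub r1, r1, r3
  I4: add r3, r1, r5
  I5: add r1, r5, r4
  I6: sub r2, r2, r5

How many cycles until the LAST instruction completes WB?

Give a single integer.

Answer: 17

Derivation:
I0 add r2 <- r1,r4: IF@1 ID@2 stall=0 (-) EX@3 MEM@4 WB@5
I1 ld r1 <- r3: IF@2 ID@3 stall=0 (-) EX@4 MEM@5 WB@6
I2 ld r3 <- r1: IF@3 ID@4 stall=2 (RAW on I1.r1 (WB@6)) EX@7 MEM@8 WB@9
I3 sub r1 <- r1,r3: IF@4 ID@7 stall=2 (RAW on I2.r3 (WB@9)) EX@10 MEM@11 WB@12
I4 add r3 <- r1,r5: IF@7 ID@10 stall=2 (RAW on I3.r1 (WB@12)) EX@13 MEM@14 WB@15
I5 add r1 <- r5,r4: IF@10 ID@13 stall=0 (-) EX@14 MEM@15 WB@16
I6 sub r2 <- r2,r5: IF@13 ID@14 stall=0 (-) EX@15 MEM@16 WB@17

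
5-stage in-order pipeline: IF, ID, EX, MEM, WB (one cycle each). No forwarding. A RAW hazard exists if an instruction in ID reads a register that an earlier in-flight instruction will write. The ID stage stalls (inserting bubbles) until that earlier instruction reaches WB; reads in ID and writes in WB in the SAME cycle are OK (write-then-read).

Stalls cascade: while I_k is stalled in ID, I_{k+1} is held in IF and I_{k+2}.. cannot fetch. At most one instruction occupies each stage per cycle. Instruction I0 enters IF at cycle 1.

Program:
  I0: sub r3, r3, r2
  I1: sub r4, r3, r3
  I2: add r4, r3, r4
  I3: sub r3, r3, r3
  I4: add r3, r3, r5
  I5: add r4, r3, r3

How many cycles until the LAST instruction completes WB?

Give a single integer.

I0 sub r3 <- r3,r2: IF@1 ID@2 stall=0 (-) EX@3 MEM@4 WB@5
I1 sub r4 <- r3,r3: IF@2 ID@3 stall=2 (RAW on I0.r3 (WB@5)) EX@6 MEM@7 WB@8
I2 add r4 <- r3,r4: IF@3 ID@6 stall=2 (RAW on I1.r4 (WB@8)) EX@9 MEM@10 WB@11
I3 sub r3 <- r3,r3: IF@6 ID@9 stall=0 (-) EX@10 MEM@11 WB@12
I4 add r3 <- r3,r5: IF@9 ID@10 stall=2 (RAW on I3.r3 (WB@12)) EX@13 MEM@14 WB@15
I5 add r4 <- r3,r3: IF@10 ID@13 stall=2 (RAW on I4.r3 (WB@15)) EX@16 MEM@17 WB@18

Answer: 18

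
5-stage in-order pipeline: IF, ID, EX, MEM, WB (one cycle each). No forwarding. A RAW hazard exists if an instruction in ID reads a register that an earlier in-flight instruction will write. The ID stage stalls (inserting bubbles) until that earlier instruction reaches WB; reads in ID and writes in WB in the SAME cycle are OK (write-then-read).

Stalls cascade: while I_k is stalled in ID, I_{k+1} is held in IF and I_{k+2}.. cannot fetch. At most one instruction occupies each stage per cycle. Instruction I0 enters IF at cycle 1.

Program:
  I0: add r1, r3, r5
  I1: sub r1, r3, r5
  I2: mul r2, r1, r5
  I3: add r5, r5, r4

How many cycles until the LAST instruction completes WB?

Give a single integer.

I0 add r1 <- r3,r5: IF@1 ID@2 stall=0 (-) EX@3 MEM@4 WB@5
I1 sub r1 <- r3,r5: IF@2 ID@3 stall=0 (-) EX@4 MEM@5 WB@6
I2 mul r2 <- r1,r5: IF@3 ID@4 stall=2 (RAW on I1.r1 (WB@6)) EX@7 MEM@8 WB@9
I3 add r5 <- r5,r4: IF@4 ID@7 stall=0 (-) EX@8 MEM@9 WB@10

Answer: 10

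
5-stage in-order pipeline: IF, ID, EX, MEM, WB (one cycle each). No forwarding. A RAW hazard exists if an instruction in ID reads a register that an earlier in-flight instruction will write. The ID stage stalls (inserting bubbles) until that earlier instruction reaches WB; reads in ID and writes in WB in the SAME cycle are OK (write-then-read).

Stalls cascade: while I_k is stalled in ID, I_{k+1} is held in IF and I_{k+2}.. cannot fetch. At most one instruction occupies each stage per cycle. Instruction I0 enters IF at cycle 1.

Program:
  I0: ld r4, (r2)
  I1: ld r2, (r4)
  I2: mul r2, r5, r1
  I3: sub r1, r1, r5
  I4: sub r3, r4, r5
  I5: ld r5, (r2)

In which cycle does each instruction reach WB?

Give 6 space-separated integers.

Answer: 5 8 9 10 11 12

Derivation:
I0 ld r4 <- r2: IF@1 ID@2 stall=0 (-) EX@3 MEM@4 WB@5
I1 ld r2 <- r4: IF@2 ID@3 stall=2 (RAW on I0.r4 (WB@5)) EX@6 MEM@7 WB@8
I2 mul r2 <- r5,r1: IF@3 ID@6 stall=0 (-) EX@7 MEM@8 WB@9
I3 sub r1 <- r1,r5: IF@6 ID@7 stall=0 (-) EX@8 MEM@9 WB@10
I4 sub r3 <- r4,r5: IF@7 ID@8 stall=0 (-) EX@9 MEM@10 WB@11
I5 ld r5 <- r2: IF@8 ID@9 stall=0 (-) EX@10 MEM@11 WB@12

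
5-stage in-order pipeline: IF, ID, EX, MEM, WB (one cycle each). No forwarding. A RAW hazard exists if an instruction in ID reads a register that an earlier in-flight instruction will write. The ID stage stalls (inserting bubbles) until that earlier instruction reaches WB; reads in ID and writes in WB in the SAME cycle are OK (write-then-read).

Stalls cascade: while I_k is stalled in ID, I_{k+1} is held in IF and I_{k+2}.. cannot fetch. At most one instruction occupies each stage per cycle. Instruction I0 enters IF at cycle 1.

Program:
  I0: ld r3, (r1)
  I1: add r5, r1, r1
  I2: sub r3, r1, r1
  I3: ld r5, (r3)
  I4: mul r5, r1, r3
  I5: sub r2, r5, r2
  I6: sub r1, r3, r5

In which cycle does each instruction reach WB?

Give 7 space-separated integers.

I0 ld r3 <- r1: IF@1 ID@2 stall=0 (-) EX@3 MEM@4 WB@5
I1 add r5 <- r1,r1: IF@2 ID@3 stall=0 (-) EX@4 MEM@5 WB@6
I2 sub r3 <- r1,r1: IF@3 ID@4 stall=0 (-) EX@5 MEM@6 WB@7
I3 ld r5 <- r3: IF@4 ID@5 stall=2 (RAW on I2.r3 (WB@7)) EX@8 MEM@9 WB@10
I4 mul r5 <- r1,r3: IF@5 ID@8 stall=0 (-) EX@9 MEM@10 WB@11
I5 sub r2 <- r5,r2: IF@8 ID@9 stall=2 (RAW on I4.r5 (WB@11)) EX@12 MEM@13 WB@14
I6 sub r1 <- r3,r5: IF@9 ID@12 stall=0 (-) EX@13 MEM@14 WB@15

Answer: 5 6 7 10 11 14 15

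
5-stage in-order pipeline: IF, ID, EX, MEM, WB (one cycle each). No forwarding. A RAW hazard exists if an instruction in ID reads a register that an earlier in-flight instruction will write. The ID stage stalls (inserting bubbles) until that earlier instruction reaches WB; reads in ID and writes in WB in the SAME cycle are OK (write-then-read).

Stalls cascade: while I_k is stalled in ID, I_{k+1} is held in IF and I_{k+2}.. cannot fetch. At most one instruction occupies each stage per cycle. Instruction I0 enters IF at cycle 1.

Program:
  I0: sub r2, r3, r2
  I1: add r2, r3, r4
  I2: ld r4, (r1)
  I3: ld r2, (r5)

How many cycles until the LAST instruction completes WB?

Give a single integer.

I0 sub r2 <- r3,r2: IF@1 ID@2 stall=0 (-) EX@3 MEM@4 WB@5
I1 add r2 <- r3,r4: IF@2 ID@3 stall=0 (-) EX@4 MEM@5 WB@6
I2 ld r4 <- r1: IF@3 ID@4 stall=0 (-) EX@5 MEM@6 WB@7
I3 ld r2 <- r5: IF@4 ID@5 stall=0 (-) EX@6 MEM@7 WB@8

Answer: 8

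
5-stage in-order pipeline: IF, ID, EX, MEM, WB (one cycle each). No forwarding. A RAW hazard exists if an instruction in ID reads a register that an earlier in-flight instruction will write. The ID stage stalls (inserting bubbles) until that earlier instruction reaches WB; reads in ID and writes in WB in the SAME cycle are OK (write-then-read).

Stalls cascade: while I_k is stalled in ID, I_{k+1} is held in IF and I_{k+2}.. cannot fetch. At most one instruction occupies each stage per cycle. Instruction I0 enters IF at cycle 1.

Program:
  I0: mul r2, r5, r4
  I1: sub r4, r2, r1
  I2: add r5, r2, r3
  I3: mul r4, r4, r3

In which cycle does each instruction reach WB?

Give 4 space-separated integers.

Answer: 5 8 9 11

Derivation:
I0 mul r2 <- r5,r4: IF@1 ID@2 stall=0 (-) EX@3 MEM@4 WB@5
I1 sub r4 <- r2,r1: IF@2 ID@3 stall=2 (RAW on I0.r2 (WB@5)) EX@6 MEM@7 WB@8
I2 add r5 <- r2,r3: IF@3 ID@6 stall=0 (-) EX@7 MEM@8 WB@9
I3 mul r4 <- r4,r3: IF@6 ID@7 stall=1 (RAW on I1.r4 (WB@8)) EX@9 MEM@10 WB@11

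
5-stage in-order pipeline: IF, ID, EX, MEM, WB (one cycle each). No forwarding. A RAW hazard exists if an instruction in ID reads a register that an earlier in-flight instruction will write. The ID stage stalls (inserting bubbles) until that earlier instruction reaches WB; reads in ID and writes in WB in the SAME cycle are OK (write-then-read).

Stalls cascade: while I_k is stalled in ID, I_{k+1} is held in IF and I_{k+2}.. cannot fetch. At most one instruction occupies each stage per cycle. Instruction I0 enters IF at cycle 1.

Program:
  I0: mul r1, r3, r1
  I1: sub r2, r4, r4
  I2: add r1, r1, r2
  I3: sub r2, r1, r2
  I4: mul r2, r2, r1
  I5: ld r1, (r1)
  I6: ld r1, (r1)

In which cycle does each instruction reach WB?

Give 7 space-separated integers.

I0 mul r1 <- r3,r1: IF@1 ID@2 stall=0 (-) EX@3 MEM@4 WB@5
I1 sub r2 <- r4,r4: IF@2 ID@3 stall=0 (-) EX@4 MEM@5 WB@6
I2 add r1 <- r1,r2: IF@3 ID@4 stall=2 (RAW on I1.r2 (WB@6)) EX@7 MEM@8 WB@9
I3 sub r2 <- r1,r2: IF@4 ID@7 stall=2 (RAW on I2.r1 (WB@9)) EX@10 MEM@11 WB@12
I4 mul r2 <- r2,r1: IF@7 ID@10 stall=2 (RAW on I3.r2 (WB@12)) EX@13 MEM@14 WB@15
I5 ld r1 <- r1: IF@10 ID@13 stall=0 (-) EX@14 MEM@15 WB@16
I6 ld r1 <- r1: IF@13 ID@14 stall=2 (RAW on I5.r1 (WB@16)) EX@17 MEM@18 WB@19

Answer: 5 6 9 12 15 16 19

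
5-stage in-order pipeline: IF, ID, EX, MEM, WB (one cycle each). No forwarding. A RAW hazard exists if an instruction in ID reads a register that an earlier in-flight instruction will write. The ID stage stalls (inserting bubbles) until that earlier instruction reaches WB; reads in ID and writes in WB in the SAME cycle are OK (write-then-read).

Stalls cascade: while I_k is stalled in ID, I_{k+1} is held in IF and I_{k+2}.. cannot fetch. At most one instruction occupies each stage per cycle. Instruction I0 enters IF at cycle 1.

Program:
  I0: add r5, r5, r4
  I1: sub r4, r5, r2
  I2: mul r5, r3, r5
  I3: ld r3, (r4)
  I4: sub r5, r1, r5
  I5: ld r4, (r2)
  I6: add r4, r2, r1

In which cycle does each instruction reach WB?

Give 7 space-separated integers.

Answer: 5 8 9 11 12 13 14

Derivation:
I0 add r5 <- r5,r4: IF@1 ID@2 stall=0 (-) EX@3 MEM@4 WB@5
I1 sub r4 <- r5,r2: IF@2 ID@3 stall=2 (RAW on I0.r5 (WB@5)) EX@6 MEM@7 WB@8
I2 mul r5 <- r3,r5: IF@3 ID@6 stall=0 (-) EX@7 MEM@8 WB@9
I3 ld r3 <- r4: IF@6 ID@7 stall=1 (RAW on I1.r4 (WB@8)) EX@9 MEM@10 WB@11
I4 sub r5 <- r1,r5: IF@7 ID@9 stall=0 (-) EX@10 MEM@11 WB@12
I5 ld r4 <- r2: IF@9 ID@10 stall=0 (-) EX@11 MEM@12 WB@13
I6 add r4 <- r2,r1: IF@10 ID@11 stall=0 (-) EX@12 MEM@13 WB@14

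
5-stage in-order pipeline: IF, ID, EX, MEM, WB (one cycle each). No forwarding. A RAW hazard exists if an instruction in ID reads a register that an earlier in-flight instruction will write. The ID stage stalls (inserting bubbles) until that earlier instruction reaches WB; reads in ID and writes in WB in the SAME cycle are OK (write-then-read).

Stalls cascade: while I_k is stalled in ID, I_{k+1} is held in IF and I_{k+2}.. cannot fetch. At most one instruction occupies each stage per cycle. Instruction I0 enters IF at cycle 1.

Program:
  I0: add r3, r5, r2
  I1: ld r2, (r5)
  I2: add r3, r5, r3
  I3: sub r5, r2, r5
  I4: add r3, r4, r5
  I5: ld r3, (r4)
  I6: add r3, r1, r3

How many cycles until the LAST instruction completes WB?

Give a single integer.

Answer: 16

Derivation:
I0 add r3 <- r5,r2: IF@1 ID@2 stall=0 (-) EX@3 MEM@4 WB@5
I1 ld r2 <- r5: IF@2 ID@3 stall=0 (-) EX@4 MEM@5 WB@6
I2 add r3 <- r5,r3: IF@3 ID@4 stall=1 (RAW on I0.r3 (WB@5)) EX@6 MEM@7 WB@8
I3 sub r5 <- r2,r5: IF@4 ID@6 stall=0 (-) EX@7 MEM@8 WB@9
I4 add r3 <- r4,r5: IF@6 ID@7 stall=2 (RAW on I3.r5 (WB@9)) EX@10 MEM@11 WB@12
I5 ld r3 <- r4: IF@7 ID@10 stall=0 (-) EX@11 MEM@12 WB@13
I6 add r3 <- r1,r3: IF@10 ID@11 stall=2 (RAW on I5.r3 (WB@13)) EX@14 MEM@15 WB@16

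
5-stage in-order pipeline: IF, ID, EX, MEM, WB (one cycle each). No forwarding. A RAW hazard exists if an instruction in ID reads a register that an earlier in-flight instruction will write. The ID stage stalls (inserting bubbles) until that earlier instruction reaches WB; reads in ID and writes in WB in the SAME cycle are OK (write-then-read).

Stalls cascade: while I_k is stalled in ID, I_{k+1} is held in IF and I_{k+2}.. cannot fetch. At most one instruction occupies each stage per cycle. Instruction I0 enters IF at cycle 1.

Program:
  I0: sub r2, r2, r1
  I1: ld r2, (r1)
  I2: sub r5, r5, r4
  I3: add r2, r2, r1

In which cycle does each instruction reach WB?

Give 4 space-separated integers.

Answer: 5 6 7 9

Derivation:
I0 sub r2 <- r2,r1: IF@1 ID@2 stall=0 (-) EX@3 MEM@4 WB@5
I1 ld r2 <- r1: IF@2 ID@3 stall=0 (-) EX@4 MEM@5 WB@6
I2 sub r5 <- r5,r4: IF@3 ID@4 stall=0 (-) EX@5 MEM@6 WB@7
I3 add r2 <- r2,r1: IF@4 ID@5 stall=1 (RAW on I1.r2 (WB@6)) EX@7 MEM@8 WB@9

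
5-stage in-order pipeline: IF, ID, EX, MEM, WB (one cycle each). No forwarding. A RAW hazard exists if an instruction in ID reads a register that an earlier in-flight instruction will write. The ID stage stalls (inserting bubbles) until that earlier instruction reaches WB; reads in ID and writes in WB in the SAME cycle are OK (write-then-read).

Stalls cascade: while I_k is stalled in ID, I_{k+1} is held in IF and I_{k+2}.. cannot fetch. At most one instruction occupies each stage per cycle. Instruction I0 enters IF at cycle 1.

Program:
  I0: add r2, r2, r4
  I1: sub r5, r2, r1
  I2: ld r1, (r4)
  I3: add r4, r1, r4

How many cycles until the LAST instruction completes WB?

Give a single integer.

I0 add r2 <- r2,r4: IF@1 ID@2 stall=0 (-) EX@3 MEM@4 WB@5
I1 sub r5 <- r2,r1: IF@2 ID@3 stall=2 (RAW on I0.r2 (WB@5)) EX@6 MEM@7 WB@8
I2 ld r1 <- r4: IF@3 ID@6 stall=0 (-) EX@7 MEM@8 WB@9
I3 add r4 <- r1,r4: IF@6 ID@7 stall=2 (RAW on I2.r1 (WB@9)) EX@10 MEM@11 WB@12

Answer: 12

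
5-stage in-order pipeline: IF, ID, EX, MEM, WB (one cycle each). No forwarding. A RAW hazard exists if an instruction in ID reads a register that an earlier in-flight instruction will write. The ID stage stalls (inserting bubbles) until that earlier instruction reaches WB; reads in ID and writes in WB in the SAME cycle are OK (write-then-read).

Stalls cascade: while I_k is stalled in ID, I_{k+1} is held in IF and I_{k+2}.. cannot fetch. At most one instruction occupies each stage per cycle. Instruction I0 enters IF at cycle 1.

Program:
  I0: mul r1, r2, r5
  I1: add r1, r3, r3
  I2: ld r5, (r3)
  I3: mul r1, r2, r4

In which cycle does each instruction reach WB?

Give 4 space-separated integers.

I0 mul r1 <- r2,r5: IF@1 ID@2 stall=0 (-) EX@3 MEM@4 WB@5
I1 add r1 <- r3,r3: IF@2 ID@3 stall=0 (-) EX@4 MEM@5 WB@6
I2 ld r5 <- r3: IF@3 ID@4 stall=0 (-) EX@5 MEM@6 WB@7
I3 mul r1 <- r2,r4: IF@4 ID@5 stall=0 (-) EX@6 MEM@7 WB@8

Answer: 5 6 7 8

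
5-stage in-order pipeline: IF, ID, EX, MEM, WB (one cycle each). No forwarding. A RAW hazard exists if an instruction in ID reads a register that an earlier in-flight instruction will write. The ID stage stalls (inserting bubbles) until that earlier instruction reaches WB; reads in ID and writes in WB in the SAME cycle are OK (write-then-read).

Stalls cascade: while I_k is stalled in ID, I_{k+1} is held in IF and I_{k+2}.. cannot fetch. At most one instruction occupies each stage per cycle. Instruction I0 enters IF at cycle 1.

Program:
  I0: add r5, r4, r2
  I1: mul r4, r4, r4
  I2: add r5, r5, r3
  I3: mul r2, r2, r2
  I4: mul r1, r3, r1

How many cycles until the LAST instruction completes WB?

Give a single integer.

I0 add r5 <- r4,r2: IF@1 ID@2 stall=0 (-) EX@3 MEM@4 WB@5
I1 mul r4 <- r4,r4: IF@2 ID@3 stall=0 (-) EX@4 MEM@5 WB@6
I2 add r5 <- r5,r3: IF@3 ID@4 stall=1 (RAW on I0.r5 (WB@5)) EX@6 MEM@7 WB@8
I3 mul r2 <- r2,r2: IF@4 ID@6 stall=0 (-) EX@7 MEM@8 WB@9
I4 mul r1 <- r3,r1: IF@6 ID@7 stall=0 (-) EX@8 MEM@9 WB@10

Answer: 10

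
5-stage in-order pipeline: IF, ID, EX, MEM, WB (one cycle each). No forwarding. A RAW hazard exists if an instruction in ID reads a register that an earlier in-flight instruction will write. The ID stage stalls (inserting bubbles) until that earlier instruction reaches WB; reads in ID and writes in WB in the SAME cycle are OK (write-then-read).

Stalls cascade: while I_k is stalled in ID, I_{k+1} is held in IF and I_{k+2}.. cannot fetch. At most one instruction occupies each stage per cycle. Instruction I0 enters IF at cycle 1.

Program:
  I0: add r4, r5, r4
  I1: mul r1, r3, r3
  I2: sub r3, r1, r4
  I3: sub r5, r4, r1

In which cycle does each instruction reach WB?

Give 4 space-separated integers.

Answer: 5 6 9 10

Derivation:
I0 add r4 <- r5,r4: IF@1 ID@2 stall=0 (-) EX@3 MEM@4 WB@5
I1 mul r1 <- r3,r3: IF@2 ID@3 stall=0 (-) EX@4 MEM@5 WB@6
I2 sub r3 <- r1,r4: IF@3 ID@4 stall=2 (RAW on I1.r1 (WB@6)) EX@7 MEM@8 WB@9
I3 sub r5 <- r4,r1: IF@4 ID@7 stall=0 (-) EX@8 MEM@9 WB@10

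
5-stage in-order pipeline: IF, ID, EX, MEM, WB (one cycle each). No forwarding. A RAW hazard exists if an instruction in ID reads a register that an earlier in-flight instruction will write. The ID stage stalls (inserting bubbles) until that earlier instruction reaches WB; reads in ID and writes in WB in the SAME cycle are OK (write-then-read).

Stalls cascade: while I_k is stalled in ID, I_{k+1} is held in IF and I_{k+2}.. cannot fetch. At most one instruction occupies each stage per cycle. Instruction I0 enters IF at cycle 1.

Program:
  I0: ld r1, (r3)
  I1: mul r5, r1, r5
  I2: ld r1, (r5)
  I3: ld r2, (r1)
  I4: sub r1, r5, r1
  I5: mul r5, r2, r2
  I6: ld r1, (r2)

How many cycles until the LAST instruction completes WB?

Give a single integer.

Answer: 18

Derivation:
I0 ld r1 <- r3: IF@1 ID@2 stall=0 (-) EX@3 MEM@4 WB@5
I1 mul r5 <- r1,r5: IF@2 ID@3 stall=2 (RAW on I0.r1 (WB@5)) EX@6 MEM@7 WB@8
I2 ld r1 <- r5: IF@3 ID@6 stall=2 (RAW on I1.r5 (WB@8)) EX@9 MEM@10 WB@11
I3 ld r2 <- r1: IF@6 ID@9 stall=2 (RAW on I2.r1 (WB@11)) EX@12 MEM@13 WB@14
I4 sub r1 <- r5,r1: IF@9 ID@12 stall=0 (-) EX@13 MEM@14 WB@15
I5 mul r5 <- r2,r2: IF@12 ID@13 stall=1 (RAW on I3.r2 (WB@14)) EX@15 MEM@16 WB@17
I6 ld r1 <- r2: IF@13 ID@15 stall=0 (-) EX@16 MEM@17 WB@18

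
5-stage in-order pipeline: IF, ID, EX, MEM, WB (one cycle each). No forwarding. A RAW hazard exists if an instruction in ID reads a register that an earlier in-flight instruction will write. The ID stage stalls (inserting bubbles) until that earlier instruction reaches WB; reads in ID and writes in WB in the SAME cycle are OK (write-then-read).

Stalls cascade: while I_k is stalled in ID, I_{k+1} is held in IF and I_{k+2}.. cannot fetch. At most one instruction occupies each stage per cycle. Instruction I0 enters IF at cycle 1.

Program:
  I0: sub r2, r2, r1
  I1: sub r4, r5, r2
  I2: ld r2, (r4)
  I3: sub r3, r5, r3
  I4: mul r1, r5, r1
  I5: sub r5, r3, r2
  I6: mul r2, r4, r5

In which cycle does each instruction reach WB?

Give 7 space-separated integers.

I0 sub r2 <- r2,r1: IF@1 ID@2 stall=0 (-) EX@3 MEM@4 WB@5
I1 sub r4 <- r5,r2: IF@2 ID@3 stall=2 (RAW on I0.r2 (WB@5)) EX@6 MEM@7 WB@8
I2 ld r2 <- r4: IF@3 ID@6 stall=2 (RAW on I1.r4 (WB@8)) EX@9 MEM@10 WB@11
I3 sub r3 <- r5,r3: IF@6 ID@9 stall=0 (-) EX@10 MEM@11 WB@12
I4 mul r1 <- r5,r1: IF@9 ID@10 stall=0 (-) EX@11 MEM@12 WB@13
I5 sub r5 <- r3,r2: IF@10 ID@11 stall=1 (RAW on I3.r3 (WB@12)) EX@13 MEM@14 WB@15
I6 mul r2 <- r4,r5: IF@11 ID@13 stall=2 (RAW on I5.r5 (WB@15)) EX@16 MEM@17 WB@18

Answer: 5 8 11 12 13 15 18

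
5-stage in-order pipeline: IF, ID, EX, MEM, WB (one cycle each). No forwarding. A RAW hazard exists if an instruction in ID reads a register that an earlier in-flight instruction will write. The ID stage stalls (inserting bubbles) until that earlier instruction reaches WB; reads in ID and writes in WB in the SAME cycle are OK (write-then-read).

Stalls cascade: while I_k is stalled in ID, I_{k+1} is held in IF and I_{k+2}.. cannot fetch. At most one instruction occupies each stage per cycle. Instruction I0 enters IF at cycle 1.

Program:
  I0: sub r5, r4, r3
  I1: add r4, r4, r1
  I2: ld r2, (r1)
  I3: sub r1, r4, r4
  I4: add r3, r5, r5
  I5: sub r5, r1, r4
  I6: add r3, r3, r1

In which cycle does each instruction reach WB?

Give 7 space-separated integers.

Answer: 5 6 7 9 10 12 13

Derivation:
I0 sub r5 <- r4,r3: IF@1 ID@2 stall=0 (-) EX@3 MEM@4 WB@5
I1 add r4 <- r4,r1: IF@2 ID@3 stall=0 (-) EX@4 MEM@5 WB@6
I2 ld r2 <- r1: IF@3 ID@4 stall=0 (-) EX@5 MEM@6 WB@7
I3 sub r1 <- r4,r4: IF@4 ID@5 stall=1 (RAW on I1.r4 (WB@6)) EX@7 MEM@8 WB@9
I4 add r3 <- r5,r5: IF@5 ID@7 stall=0 (-) EX@8 MEM@9 WB@10
I5 sub r5 <- r1,r4: IF@7 ID@8 stall=1 (RAW on I3.r1 (WB@9)) EX@10 MEM@11 WB@12
I6 add r3 <- r3,r1: IF@8 ID@10 stall=0 (-) EX@11 MEM@12 WB@13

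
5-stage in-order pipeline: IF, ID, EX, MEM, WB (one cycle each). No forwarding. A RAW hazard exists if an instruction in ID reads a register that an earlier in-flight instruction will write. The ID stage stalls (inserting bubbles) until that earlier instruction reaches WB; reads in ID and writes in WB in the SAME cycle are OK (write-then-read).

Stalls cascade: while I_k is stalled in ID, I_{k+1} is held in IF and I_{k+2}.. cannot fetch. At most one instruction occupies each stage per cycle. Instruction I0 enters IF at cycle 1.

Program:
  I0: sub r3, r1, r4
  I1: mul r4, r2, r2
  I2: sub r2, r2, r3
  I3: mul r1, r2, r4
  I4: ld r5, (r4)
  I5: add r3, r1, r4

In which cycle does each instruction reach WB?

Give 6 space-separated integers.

Answer: 5 6 8 11 12 14

Derivation:
I0 sub r3 <- r1,r4: IF@1 ID@2 stall=0 (-) EX@3 MEM@4 WB@5
I1 mul r4 <- r2,r2: IF@2 ID@3 stall=0 (-) EX@4 MEM@5 WB@6
I2 sub r2 <- r2,r3: IF@3 ID@4 stall=1 (RAW on I0.r3 (WB@5)) EX@6 MEM@7 WB@8
I3 mul r1 <- r2,r4: IF@4 ID@6 stall=2 (RAW on I2.r2 (WB@8)) EX@9 MEM@10 WB@11
I4 ld r5 <- r4: IF@6 ID@9 stall=0 (-) EX@10 MEM@11 WB@12
I5 add r3 <- r1,r4: IF@9 ID@10 stall=1 (RAW on I3.r1 (WB@11)) EX@12 MEM@13 WB@14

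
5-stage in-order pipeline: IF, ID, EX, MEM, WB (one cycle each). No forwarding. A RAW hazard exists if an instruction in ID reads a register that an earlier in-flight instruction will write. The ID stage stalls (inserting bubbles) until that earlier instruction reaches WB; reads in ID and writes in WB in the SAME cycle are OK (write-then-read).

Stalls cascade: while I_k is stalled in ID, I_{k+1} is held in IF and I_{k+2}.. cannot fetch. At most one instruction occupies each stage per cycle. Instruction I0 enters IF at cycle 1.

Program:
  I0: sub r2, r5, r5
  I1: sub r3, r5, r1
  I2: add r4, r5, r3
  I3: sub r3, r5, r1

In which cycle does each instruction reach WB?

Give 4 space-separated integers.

Answer: 5 6 9 10

Derivation:
I0 sub r2 <- r5,r5: IF@1 ID@2 stall=0 (-) EX@3 MEM@4 WB@5
I1 sub r3 <- r5,r1: IF@2 ID@3 stall=0 (-) EX@4 MEM@5 WB@6
I2 add r4 <- r5,r3: IF@3 ID@4 stall=2 (RAW on I1.r3 (WB@6)) EX@7 MEM@8 WB@9
I3 sub r3 <- r5,r1: IF@4 ID@7 stall=0 (-) EX@8 MEM@9 WB@10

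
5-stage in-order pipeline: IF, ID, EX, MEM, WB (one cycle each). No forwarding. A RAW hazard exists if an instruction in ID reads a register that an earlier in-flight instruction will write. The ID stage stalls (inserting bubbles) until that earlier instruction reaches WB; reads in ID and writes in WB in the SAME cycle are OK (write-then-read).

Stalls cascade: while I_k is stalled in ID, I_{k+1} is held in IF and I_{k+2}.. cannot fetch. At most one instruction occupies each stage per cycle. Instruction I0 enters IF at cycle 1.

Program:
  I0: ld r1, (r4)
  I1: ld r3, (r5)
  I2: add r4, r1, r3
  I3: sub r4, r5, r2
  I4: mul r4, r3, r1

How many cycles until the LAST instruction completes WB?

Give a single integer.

I0 ld r1 <- r4: IF@1 ID@2 stall=0 (-) EX@3 MEM@4 WB@5
I1 ld r3 <- r5: IF@2 ID@3 stall=0 (-) EX@4 MEM@5 WB@6
I2 add r4 <- r1,r3: IF@3 ID@4 stall=2 (RAW on I1.r3 (WB@6)) EX@7 MEM@8 WB@9
I3 sub r4 <- r5,r2: IF@4 ID@7 stall=0 (-) EX@8 MEM@9 WB@10
I4 mul r4 <- r3,r1: IF@7 ID@8 stall=0 (-) EX@9 MEM@10 WB@11

Answer: 11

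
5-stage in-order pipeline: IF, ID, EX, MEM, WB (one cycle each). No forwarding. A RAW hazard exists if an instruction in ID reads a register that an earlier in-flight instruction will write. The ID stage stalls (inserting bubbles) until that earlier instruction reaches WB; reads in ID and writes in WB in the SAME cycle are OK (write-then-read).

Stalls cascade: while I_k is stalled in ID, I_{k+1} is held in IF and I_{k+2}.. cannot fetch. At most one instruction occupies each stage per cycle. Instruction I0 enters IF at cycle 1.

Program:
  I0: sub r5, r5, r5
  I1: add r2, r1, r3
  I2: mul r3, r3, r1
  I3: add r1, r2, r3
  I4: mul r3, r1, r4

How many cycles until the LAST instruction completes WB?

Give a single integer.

I0 sub r5 <- r5,r5: IF@1 ID@2 stall=0 (-) EX@3 MEM@4 WB@5
I1 add r2 <- r1,r3: IF@2 ID@3 stall=0 (-) EX@4 MEM@5 WB@6
I2 mul r3 <- r3,r1: IF@3 ID@4 stall=0 (-) EX@5 MEM@6 WB@7
I3 add r1 <- r2,r3: IF@4 ID@5 stall=2 (RAW on I2.r3 (WB@7)) EX@8 MEM@9 WB@10
I4 mul r3 <- r1,r4: IF@5 ID@8 stall=2 (RAW on I3.r1 (WB@10)) EX@11 MEM@12 WB@13

Answer: 13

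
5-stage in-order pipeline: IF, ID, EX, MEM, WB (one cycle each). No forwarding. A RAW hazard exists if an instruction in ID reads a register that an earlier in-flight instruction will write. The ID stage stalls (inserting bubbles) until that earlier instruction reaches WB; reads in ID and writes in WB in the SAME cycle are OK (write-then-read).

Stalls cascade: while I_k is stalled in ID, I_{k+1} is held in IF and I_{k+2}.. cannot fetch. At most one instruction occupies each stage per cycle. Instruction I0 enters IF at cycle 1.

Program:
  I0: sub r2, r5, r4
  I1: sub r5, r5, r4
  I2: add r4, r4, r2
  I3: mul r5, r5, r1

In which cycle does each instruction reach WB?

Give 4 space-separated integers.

Answer: 5 6 8 9

Derivation:
I0 sub r2 <- r5,r4: IF@1 ID@2 stall=0 (-) EX@3 MEM@4 WB@5
I1 sub r5 <- r5,r4: IF@2 ID@3 stall=0 (-) EX@4 MEM@5 WB@6
I2 add r4 <- r4,r2: IF@3 ID@4 stall=1 (RAW on I0.r2 (WB@5)) EX@6 MEM@7 WB@8
I3 mul r5 <- r5,r1: IF@4 ID@6 stall=0 (-) EX@7 MEM@8 WB@9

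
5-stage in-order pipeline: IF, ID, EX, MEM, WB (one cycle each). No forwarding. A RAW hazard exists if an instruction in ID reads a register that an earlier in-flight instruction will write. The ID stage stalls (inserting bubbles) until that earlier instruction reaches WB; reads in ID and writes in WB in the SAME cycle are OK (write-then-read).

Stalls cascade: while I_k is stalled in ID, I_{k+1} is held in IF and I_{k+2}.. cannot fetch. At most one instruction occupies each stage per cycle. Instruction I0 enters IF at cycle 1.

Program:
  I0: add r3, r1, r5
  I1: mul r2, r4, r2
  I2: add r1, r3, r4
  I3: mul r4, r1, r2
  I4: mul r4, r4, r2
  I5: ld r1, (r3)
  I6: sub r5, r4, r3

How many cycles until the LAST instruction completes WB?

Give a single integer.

I0 add r3 <- r1,r5: IF@1 ID@2 stall=0 (-) EX@3 MEM@4 WB@5
I1 mul r2 <- r4,r2: IF@2 ID@3 stall=0 (-) EX@4 MEM@5 WB@6
I2 add r1 <- r3,r4: IF@3 ID@4 stall=1 (RAW on I0.r3 (WB@5)) EX@6 MEM@7 WB@8
I3 mul r4 <- r1,r2: IF@4 ID@6 stall=2 (RAW on I2.r1 (WB@8)) EX@9 MEM@10 WB@11
I4 mul r4 <- r4,r2: IF@6 ID@9 stall=2 (RAW on I3.r4 (WB@11)) EX@12 MEM@13 WB@14
I5 ld r1 <- r3: IF@9 ID@12 stall=0 (-) EX@13 MEM@14 WB@15
I6 sub r5 <- r4,r3: IF@12 ID@13 stall=1 (RAW on I4.r4 (WB@14)) EX@15 MEM@16 WB@17

Answer: 17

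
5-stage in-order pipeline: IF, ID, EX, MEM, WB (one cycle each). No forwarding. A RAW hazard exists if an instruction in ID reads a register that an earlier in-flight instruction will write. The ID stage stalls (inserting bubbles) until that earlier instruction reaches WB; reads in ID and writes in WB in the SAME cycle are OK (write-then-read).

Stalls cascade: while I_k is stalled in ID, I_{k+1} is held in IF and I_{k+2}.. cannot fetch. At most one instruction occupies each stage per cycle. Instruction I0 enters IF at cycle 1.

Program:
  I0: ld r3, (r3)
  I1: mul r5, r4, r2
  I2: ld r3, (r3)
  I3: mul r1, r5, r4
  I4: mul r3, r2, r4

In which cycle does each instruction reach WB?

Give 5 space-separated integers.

I0 ld r3 <- r3: IF@1 ID@2 stall=0 (-) EX@3 MEM@4 WB@5
I1 mul r5 <- r4,r2: IF@2 ID@3 stall=0 (-) EX@4 MEM@5 WB@6
I2 ld r3 <- r3: IF@3 ID@4 stall=1 (RAW on I0.r3 (WB@5)) EX@6 MEM@7 WB@8
I3 mul r1 <- r5,r4: IF@4 ID@6 stall=0 (-) EX@7 MEM@8 WB@9
I4 mul r3 <- r2,r4: IF@6 ID@7 stall=0 (-) EX@8 MEM@9 WB@10

Answer: 5 6 8 9 10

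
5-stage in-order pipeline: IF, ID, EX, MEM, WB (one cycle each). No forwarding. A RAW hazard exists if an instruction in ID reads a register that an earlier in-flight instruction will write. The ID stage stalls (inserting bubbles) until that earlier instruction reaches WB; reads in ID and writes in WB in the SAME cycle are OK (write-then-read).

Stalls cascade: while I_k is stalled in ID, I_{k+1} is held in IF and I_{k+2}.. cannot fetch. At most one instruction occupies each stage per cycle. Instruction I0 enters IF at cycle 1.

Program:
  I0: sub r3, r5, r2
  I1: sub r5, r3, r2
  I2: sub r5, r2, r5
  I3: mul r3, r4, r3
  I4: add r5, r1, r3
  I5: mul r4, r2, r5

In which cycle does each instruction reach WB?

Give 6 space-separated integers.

Answer: 5 8 11 12 15 18

Derivation:
I0 sub r3 <- r5,r2: IF@1 ID@2 stall=0 (-) EX@3 MEM@4 WB@5
I1 sub r5 <- r3,r2: IF@2 ID@3 stall=2 (RAW on I0.r3 (WB@5)) EX@6 MEM@7 WB@8
I2 sub r5 <- r2,r5: IF@3 ID@6 stall=2 (RAW on I1.r5 (WB@8)) EX@9 MEM@10 WB@11
I3 mul r3 <- r4,r3: IF@6 ID@9 stall=0 (-) EX@10 MEM@11 WB@12
I4 add r5 <- r1,r3: IF@9 ID@10 stall=2 (RAW on I3.r3 (WB@12)) EX@13 MEM@14 WB@15
I5 mul r4 <- r2,r5: IF@10 ID@13 stall=2 (RAW on I4.r5 (WB@15)) EX@16 MEM@17 WB@18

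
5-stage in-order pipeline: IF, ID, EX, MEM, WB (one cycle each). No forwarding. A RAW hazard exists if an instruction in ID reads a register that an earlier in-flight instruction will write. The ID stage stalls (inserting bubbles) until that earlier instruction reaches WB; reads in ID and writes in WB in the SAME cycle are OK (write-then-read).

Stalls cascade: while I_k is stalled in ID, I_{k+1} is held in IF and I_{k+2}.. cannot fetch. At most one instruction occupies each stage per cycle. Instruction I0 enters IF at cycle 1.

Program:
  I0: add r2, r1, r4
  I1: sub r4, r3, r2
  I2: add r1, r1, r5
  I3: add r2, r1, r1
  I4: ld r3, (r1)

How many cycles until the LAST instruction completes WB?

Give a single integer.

I0 add r2 <- r1,r4: IF@1 ID@2 stall=0 (-) EX@3 MEM@4 WB@5
I1 sub r4 <- r3,r2: IF@2 ID@3 stall=2 (RAW on I0.r2 (WB@5)) EX@6 MEM@7 WB@8
I2 add r1 <- r1,r5: IF@3 ID@6 stall=0 (-) EX@7 MEM@8 WB@9
I3 add r2 <- r1,r1: IF@6 ID@7 stall=2 (RAW on I2.r1 (WB@9)) EX@10 MEM@11 WB@12
I4 ld r3 <- r1: IF@7 ID@10 stall=0 (-) EX@11 MEM@12 WB@13

Answer: 13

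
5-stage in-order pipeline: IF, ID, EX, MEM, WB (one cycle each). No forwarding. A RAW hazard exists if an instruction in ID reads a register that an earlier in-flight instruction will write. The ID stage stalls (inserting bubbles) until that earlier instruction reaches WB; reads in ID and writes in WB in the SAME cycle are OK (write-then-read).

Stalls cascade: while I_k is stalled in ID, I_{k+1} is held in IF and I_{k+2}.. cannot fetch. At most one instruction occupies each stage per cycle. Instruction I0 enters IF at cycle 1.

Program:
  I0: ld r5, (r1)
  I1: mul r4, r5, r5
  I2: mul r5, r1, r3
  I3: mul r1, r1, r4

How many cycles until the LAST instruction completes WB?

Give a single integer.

I0 ld r5 <- r1: IF@1 ID@2 stall=0 (-) EX@3 MEM@4 WB@5
I1 mul r4 <- r5,r5: IF@2 ID@3 stall=2 (RAW on I0.r5 (WB@5)) EX@6 MEM@7 WB@8
I2 mul r5 <- r1,r3: IF@3 ID@6 stall=0 (-) EX@7 MEM@8 WB@9
I3 mul r1 <- r1,r4: IF@6 ID@7 stall=1 (RAW on I1.r4 (WB@8)) EX@9 MEM@10 WB@11

Answer: 11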